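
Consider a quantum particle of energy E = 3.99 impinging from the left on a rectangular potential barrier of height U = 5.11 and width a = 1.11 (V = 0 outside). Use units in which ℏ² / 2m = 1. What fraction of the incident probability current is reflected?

R = 0.758

E < U: inside the barrier ψ ∝ e^{±κx} with κ = √(2m(U − E))/ℏ = 1.058.
κa = 1.175, sinh(κa) = 1.464.
The exact tunnelling result is T⁻¹ = 1 + U² sinh²(κa) / [4E(U − E)] = 4.132, so T = 0.242.
R = 1 − T = 0.758.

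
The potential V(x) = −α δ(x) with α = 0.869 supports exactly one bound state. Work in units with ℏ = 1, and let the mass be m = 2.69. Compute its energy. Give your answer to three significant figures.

For x ≠ 0 the bound state is ψ ∝ e^{−κ|x|}; integrating the TISE across the delta gives the cusp condition 2κ = 2mα/ℏ², so κ = 2.338.
Then E = −ℏ²κ²/(2m) = −mα²/(2ℏ²) = -1.016.

E = -1.02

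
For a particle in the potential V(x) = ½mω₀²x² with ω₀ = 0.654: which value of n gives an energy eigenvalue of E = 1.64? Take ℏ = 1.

n = 2

E_n = ℏω₀(n + ½) ⇒ n = E/(ℏω₀) − ½ = 1.64/0.654 − 0.5 = 2.008 → n = 2.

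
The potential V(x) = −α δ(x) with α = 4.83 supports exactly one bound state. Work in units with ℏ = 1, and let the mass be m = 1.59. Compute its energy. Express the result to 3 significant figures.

For x ≠ 0 the bound state is ψ ∝ e^{−κ|x|}; integrating the TISE across the delta gives the cusp condition 2κ = 2mα/ℏ², so κ = 7.680.
Then E = −ℏ²κ²/(2m) = −mα²/(2ℏ²) = -18.55.

E = -18.5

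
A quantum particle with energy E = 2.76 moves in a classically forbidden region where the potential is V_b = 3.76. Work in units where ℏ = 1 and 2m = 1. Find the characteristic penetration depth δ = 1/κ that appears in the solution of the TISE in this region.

δ = 1.00

Since E < V_b the TISE in this region is ψ'' = κ²ψ with κ = √(2m(V_b − E))/ℏ.
κ = √(2 × 0.5 × 1) = 1.000. The penetration depth is δ = 1/κ = 1.00.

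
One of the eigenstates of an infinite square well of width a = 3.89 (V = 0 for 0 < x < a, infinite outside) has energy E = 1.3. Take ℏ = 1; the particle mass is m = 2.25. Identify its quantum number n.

n = 3

For an infinite well E_n = n²π²ℏ²/(2ma²), so n = (a/πℏ)√(2mE).
n = (3.89/π) × √(2 × 2.25 × 1.3) = 2.995 → n = 3.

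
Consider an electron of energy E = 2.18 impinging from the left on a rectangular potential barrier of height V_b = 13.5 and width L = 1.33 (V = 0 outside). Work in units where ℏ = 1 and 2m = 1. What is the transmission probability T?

T = 0.000281

E < V_b: inside the barrier ψ ∝ e^{±κx} with κ = √(2m(V_b − E))/ℏ = 3.365.
κL = 4.475, sinh(κL) = 43.88.
The exact tunnelling result is T⁻¹ = 1 + V_b² sinh²(κL) / [4E(V_b − E)] = 3557, so T = 0.000281.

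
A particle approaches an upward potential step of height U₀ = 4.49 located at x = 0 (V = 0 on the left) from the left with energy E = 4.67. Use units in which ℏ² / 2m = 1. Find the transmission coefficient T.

On each side the TISE gives plane waves with k = √(2m(E − V))/ℏ: k₁ = √(2·½·4.67) = 2.161, k₂ = √(2·½·0.18) = 0.4243.
Matching ψ and ψ′ at x = 0 gives r = (k₁ − k₂)/(k₁ + k₂), so R = r² = 0.4513 and T = 1 − R = 0.5487.

T = 0.549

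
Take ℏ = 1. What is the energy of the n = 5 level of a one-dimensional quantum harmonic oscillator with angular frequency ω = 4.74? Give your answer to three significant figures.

Using E_n = (n + ½)ℏω: E_5 = 5.5 × 4.74 = 26.07.

E = 26.1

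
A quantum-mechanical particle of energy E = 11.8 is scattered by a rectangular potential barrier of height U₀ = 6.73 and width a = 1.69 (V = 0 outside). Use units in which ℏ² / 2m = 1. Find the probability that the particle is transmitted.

T = 0.933

E > U₀: inside the barrier k₂ = √(2m(E − U₀))/ℏ = 2.252, k₂a = 3.805.
T = [1 + U₀² sin²(k₂a) / (4E(E − U₀))]⁻¹ = 1/1.072 = 0.933.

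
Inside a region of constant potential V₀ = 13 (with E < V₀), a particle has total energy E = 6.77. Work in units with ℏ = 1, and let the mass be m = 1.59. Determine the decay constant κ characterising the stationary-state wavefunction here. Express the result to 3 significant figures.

κ = 4.45

Since E < V₀ the TISE in this region is ψ'' = κ²ψ with κ = √(2m(V₀ − E))/ℏ.
κ = √(2 × 1.59 × 6.23) = 4.451.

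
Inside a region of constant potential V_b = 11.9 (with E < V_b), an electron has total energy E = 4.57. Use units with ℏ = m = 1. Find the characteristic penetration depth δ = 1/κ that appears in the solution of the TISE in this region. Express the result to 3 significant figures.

Since E < V_b the TISE in this region is ψ'' = κ²ψ with κ = √(2m(V_b − E))/ℏ.
κ = √(2 × 1 × 7.33) = 3.829. The penetration depth is δ = 1/κ = 0.261.

δ = 0.261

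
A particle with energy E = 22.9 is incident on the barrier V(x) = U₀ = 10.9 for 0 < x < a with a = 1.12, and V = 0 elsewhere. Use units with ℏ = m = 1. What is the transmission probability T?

Above the barrier the interior wavenumber is k₂ = √(2m(E − U₀))/ℏ = 4.899, giving phase k₂a = 5.487.
Matching at both interfaces gives T⁻¹ = 1 + U₀² sin²(k₂a) / [4E(E − U₀)] = 1.055, hence T = 0.948.

T = 0.948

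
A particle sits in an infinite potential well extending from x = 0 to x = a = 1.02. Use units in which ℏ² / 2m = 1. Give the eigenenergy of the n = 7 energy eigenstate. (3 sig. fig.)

E = 465

Requiring ψ(0) = ψ(a) = 0 quantises k = nπ/a, hence E_n = ℏ²k²/2m = n²π²ℏ²/(2ma²).
E_7 = 7² × π² / (2 × 0.5 × 1.02²) = 464.8.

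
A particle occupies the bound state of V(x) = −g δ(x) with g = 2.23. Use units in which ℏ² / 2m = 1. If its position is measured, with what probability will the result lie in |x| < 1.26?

P = 0.940

The normalised bound state is ψ = √κ e^{−κ|x|} with κ = mg/ℏ² = 1.115.
P(|x| < d) = ∫_{−d}^{d} κ e^{−2κ|x|} dx = 1 − e^{−2κd} = 1 − e^{−2.810} = 0.9398.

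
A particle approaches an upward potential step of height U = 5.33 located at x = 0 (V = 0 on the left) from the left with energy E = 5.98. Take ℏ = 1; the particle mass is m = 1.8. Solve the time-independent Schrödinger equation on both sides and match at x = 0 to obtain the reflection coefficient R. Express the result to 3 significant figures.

On each side the TISE gives plane waves with k = √(2m(E − V))/ℏ: k₁ = √(2·1.8·5.98) = 4.640, k₂ = √(2·1.8·0.65) = 1.530.
Matching ψ and ψ′ at x = 0 gives r = (k₁ − k₂)/(k₁ + k₂), so R = r² = 0.2541 and T = 1 − R = 0.7459.

R = 0.254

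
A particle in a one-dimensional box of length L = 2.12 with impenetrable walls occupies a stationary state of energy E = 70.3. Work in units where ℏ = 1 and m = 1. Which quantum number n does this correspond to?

From E_n = n²π²ℏ²/(2mL²) invert to n = √(2mL²E)/(πℏ).
n = (2.12/π) × √(2 × 1 × 70.3) = 8.002 → n = 8.

n = 8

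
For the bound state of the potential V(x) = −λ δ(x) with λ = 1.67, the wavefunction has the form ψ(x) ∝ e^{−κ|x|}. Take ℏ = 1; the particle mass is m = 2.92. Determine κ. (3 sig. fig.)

Integrating the TISE across x = 0 gives the cusp condition ψ'(0⁺) − ψ'(0⁻) = −(2mλ/ℏ²)ψ(0).
With ψ ∝ e^{−κ|x|} this yields −2κ = −2mλ/ℏ², so κ = mλ/ℏ² = 4.876.

κ = 4.88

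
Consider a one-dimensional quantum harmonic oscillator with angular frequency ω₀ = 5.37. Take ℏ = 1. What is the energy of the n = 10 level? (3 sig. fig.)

E = 56.4

Using E_n = (n + ½)ℏω₀: E_10 = 10.5 × 5.37 = 56.39.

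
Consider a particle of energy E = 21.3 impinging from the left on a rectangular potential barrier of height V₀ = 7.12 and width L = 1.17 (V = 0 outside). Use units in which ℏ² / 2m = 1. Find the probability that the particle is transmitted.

T = 0.963

E > V₀: inside the barrier k₂ = √(2m(E − V₀))/ℏ = 3.766, k₂L = 4.406.
T = [1 + V₀² sin²(k₂L) / (4E(E − V₀))]⁻¹ = 1/1.038 = 0.963.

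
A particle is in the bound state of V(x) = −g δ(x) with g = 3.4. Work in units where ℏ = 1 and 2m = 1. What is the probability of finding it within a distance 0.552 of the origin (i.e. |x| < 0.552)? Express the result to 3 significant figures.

P = 0.847

The normalised bound state is ψ = √κ e^{−κ|x|} with κ = mg/ℏ² = 1.700.
P(|x| < d) = ∫_{−d}^{d} κ e^{−2κ|x|} dx = 1 − e^{−2κd} = 1 − e^{−1.877} = 0.8469.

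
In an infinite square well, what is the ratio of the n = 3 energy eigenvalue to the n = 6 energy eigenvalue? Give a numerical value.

0.25

Since E_n ∝ n², the ratio is (3/6)² = 0.25.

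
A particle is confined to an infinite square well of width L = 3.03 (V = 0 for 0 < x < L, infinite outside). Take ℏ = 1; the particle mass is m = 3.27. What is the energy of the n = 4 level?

E = 2.63

Requiring ψ(0) = ψ(L) = 0 quantises k = nπ/L, hence E_n = ℏ²k²/2m = n²π²ℏ²/(2mL²).
E_4 = 4² × π² / (2 × 3.27 × 3.03²) = 2.630.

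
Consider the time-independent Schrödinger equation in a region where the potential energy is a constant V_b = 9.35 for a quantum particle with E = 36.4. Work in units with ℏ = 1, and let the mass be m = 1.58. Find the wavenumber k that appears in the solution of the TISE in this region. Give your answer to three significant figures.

With E > V_b the solution is oscillatory, ψ ∝ e^{±ikx} with k = √(2m(E − V_b))/ℏ.
k = √(2 × 1.58 × 27.05) = 9.245.

k = 9.25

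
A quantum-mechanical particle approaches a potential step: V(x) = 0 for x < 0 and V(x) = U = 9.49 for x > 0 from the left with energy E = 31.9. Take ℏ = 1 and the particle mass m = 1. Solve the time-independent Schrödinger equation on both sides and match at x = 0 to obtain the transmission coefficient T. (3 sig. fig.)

T = 0.992

On each side the TISE gives plane waves with k = √(2m(E − V))/ℏ: k₁ = √(2·1·31.9) = 7.987, k₂ = √(2·1·22.41) = 6.695.
Matching ψ and ψ′ at x = 0 gives r = (k₁ − k₂)/(k₁ + k₂), so R = r² = 0.007752 and T = 1 − R = 0.9922.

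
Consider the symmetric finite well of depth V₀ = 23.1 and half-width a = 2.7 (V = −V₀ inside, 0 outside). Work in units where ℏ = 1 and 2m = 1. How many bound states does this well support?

Define the well-strength parameter z₀ = (a/ℏ)√(2mV₀) = 2.7 × √(2·0.5·23.1) = 12.98.
The even/odd transcendental equations gain one root per π/2 in z₀, giving N = 1 + ⌊2z₀/π⌋ = 1 + ⌊8.261⌋ = 9.

N = 9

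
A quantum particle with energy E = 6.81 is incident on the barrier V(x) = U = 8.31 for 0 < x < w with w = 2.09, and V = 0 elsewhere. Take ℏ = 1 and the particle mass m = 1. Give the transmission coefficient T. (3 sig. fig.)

T = 0.00170

E < U: inside the barrier ψ ∝ e^{±κx} with κ = √(2m(U − E))/ℏ = 1.732.
κw = 3.620, sinh(κw) = 18.66.
The exact tunnelling result is T⁻¹ = 1 + U² sinh²(κw) / [4E(U − E)] = 589.2, so T = 0.00170.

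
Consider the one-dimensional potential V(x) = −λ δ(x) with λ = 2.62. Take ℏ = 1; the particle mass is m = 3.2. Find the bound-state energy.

E = -11.0

The bound state is ψ(x) = √κ e^{−κ|x|}. The derivative jump ψ'(0⁺) − ψ'(0⁻) = −(2mλ/ℏ²)ψ(0) fixes κ = mλ/ℏ² = 8.384.
Then E = −ℏ²κ²/(2m) = −mλ²/(2ℏ²) = -10.98.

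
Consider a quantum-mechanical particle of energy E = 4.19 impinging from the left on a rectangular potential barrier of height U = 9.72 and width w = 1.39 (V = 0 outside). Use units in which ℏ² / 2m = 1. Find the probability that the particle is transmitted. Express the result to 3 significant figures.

Since E < U the interior solution is evanescent with decay constant κ = √(2m(U − E))/ℏ = 2.352.
κw = 3.269, sinh(κw) = 13.12.
Matching ψ, ψ′ at both faces gives T = [1 + U² sinh²(κw) / (4E(U − E))]⁻¹ = 1/176.5 = 0.00567.

T = 0.00567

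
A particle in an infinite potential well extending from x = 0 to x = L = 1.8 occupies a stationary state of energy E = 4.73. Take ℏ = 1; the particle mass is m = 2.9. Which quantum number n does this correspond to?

From E_n = n²π²ℏ²/(2mL²) invert to n = √(2mL²E)/(πℏ).
n = (1.8/π) × √(2 × 2.9 × 4.73) = 3.001 → n = 3.

n = 3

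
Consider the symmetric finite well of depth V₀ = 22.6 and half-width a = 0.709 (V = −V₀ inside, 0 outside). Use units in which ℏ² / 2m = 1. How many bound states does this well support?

Define the well-strength parameter z₀ = (a/ℏ)√(2mV₀) = 0.709 × √(2·0.5·22.6) = 3.371.
The even/odd transcendental equations gain one root per π/2 in z₀, giving N = 1 + ⌊2z₀/π⌋ = 1 + ⌊2.146⌋ = 3.

N = 3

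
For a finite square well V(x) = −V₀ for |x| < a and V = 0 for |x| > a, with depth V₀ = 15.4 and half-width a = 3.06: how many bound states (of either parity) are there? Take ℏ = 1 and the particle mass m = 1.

N = 11

The dimensionless depth is z₀ = a√(2mV₀)/ℏ = 3.06 × √(30.80) = 16.98.
A new bound state (alternating even/odd) appears each time z₀ passes a multiple of π/2, so N = ⌊2z₀/π⌋ + 1 = ⌊10.81⌋ + 1 = 11.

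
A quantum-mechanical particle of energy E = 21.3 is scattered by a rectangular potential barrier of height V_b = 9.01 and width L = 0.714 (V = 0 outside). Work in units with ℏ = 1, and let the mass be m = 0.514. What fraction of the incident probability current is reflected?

Above the barrier the interior wavenumber is k₂ = √(2m(E − V_b))/ℏ = 3.554, giving phase k₂L = 2.538.
Matching at both interfaces gives T⁻¹ = 1 + V_b² sin²(k₂L) / [4E(E − V_b)] = 1.025, hence T = 0.976.
R = 1 − T = 0.0244.

R = 0.0244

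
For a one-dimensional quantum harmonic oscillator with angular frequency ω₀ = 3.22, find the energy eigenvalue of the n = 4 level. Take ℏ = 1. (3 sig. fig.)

The oscillator eigenvalues are E_n = ℏω₀(n + ½), so E_4 = 3.22 × 4.5 = 14.49.

E = 14.5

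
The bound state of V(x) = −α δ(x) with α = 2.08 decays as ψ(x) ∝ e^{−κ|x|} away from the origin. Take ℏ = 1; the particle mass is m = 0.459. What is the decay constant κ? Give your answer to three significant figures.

κ = 0.955

Integrating the TISE across x = 0 gives the cusp condition ψ'(0⁺) − ψ'(0⁻) = −(2mα/ℏ²)ψ(0).
With ψ ∝ e^{−κ|x|} this yields −2κ = −2mα/ℏ², so κ = mα/ℏ² = 0.9547.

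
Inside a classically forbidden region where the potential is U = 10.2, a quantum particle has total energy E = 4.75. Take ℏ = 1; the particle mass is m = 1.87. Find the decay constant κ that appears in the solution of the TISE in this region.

Since E < U the TISE in this region is ψ'' = κ²ψ with κ = √(2m(U − E))/ℏ.
κ = √(2 × 1.87 × 5.45) = 4.515.

κ = 4.51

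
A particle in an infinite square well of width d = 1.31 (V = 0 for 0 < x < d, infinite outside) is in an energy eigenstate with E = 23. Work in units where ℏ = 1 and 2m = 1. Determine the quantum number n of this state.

n = 2

For an infinite well E_n = n²π²ℏ²/(2md²), so n = (d/πℏ)√(2mE).
n = (1.31/π) × √(2 × 0.5 × 23) = 2.000 → n = 2.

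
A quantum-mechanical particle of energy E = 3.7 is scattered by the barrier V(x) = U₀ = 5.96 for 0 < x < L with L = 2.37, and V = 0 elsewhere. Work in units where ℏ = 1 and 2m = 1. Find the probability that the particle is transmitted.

Since E < U₀ the interior solution is evanescent with decay constant κ = √(2m(U₀ − E))/ℏ = 1.503.
κL = 3.563, sinh(κL) = 17.62.
The exact tunnelling result is T⁻¹ = 1 + U₀² sinh²(κL) / [4E(U₀ − E)] = 330.6, so T = 0.00302.

T = 0.00302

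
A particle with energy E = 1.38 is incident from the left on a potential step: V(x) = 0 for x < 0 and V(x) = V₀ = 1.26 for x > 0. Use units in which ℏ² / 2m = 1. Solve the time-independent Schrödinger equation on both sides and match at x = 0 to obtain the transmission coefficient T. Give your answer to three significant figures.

T = 0.703

On each side the TISE gives plane waves with k = √(2m(E − V))/ℏ: k₁ = √(2·½·1.38) = 1.175, k₂ = √(2·½·0.12) = 0.3464.
Continuity of ψ and ψ′ at the step yields the reflection amplitude r = (k₁ − k₂)/(k₁ + k₂) = 0.5445; thus R = |r|² = 0.2965, T = 0.7035.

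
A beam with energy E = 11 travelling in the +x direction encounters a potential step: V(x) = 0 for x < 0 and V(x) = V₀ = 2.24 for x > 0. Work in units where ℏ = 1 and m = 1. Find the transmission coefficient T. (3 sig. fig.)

T = 0.997

The wavenumbers are k₁ = √(2mE)/ℏ = 4.690 on the left and k₂ = √(2m(E − V₀))/ℏ = 4.186 on the right.
Matching ψ and ψ′ at x = 0 gives r = (k₁ − k₂)/(k₁ + k₂), so R = r² = 0.003233 and T = 1 − R = 0.9968.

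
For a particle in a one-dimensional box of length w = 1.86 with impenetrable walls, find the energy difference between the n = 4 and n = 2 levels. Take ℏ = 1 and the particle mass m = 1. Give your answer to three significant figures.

ΔE = 17.1

E_n = n²π²ℏ²/(2mw²), so ΔE = (4² − 2²) π²ℏ²/(2mw²).
ΔE = 12 × π² / (2 × 1 × 1.86²) = 17.12.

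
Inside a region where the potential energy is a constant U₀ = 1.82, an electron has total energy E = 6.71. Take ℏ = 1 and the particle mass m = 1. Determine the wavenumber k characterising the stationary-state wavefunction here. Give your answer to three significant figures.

k = 3.13

With E > U₀ the solution is oscillatory, ψ ∝ e^{±ikx} with k = √(2m(E − U₀))/ℏ.
k = √(2 × 1 × 4.89) = 3.127.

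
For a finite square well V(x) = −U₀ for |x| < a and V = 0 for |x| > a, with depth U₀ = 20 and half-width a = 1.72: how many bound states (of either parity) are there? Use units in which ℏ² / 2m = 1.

Define the well-strength parameter z₀ = (a/ℏ)√(2mU₀) = 1.72 × √(2·0.5·20) = 7.692.
The even/odd transcendental equations gain one root per π/2 in z₀, giving N = 1 + ⌊2z₀/π⌋ = 1 + ⌊4.897⌋ = 5.

N = 5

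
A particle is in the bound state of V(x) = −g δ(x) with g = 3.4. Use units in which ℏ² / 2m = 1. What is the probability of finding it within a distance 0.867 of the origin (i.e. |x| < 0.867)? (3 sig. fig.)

P = 0.948

The normalised bound state is ψ = √κ e^{−κ|x|} with κ = mg/ℏ² = 1.700.
P(|x| < d) = ∫_{−d}^{d} κ e^{−2κ|x|} dx = 1 − e^{−2κd} = 1 − e^{−2.948} = 0.9475.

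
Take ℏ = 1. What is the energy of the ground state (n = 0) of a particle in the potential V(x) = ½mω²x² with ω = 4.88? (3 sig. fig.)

E = 2.44

Using E_n = (n + ½)ℏω: E_0 = 0.5 × 4.88 = 2.440.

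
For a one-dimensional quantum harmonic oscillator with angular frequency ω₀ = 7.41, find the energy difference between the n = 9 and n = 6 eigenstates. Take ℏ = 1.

ΔE = 22.2

E_n = ℏω₀(n + ½), so ΔE = (9 − 6) ℏω₀ = 3 × 7.41 = 22.23.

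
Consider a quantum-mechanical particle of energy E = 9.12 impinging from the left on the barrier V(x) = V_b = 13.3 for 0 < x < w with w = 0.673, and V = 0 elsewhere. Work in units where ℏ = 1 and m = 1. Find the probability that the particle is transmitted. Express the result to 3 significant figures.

E < V_b: inside the barrier ψ ∝ e^{±κx} with κ = √(2m(V_b − E))/ℏ = 2.891.
κw = 1.946, sinh(κw) = 3.428.
The exact tunnelling result is T⁻¹ = 1 + V_b² sinh²(κw) / [4E(V_b − E)] = 14.64, so T = 0.0683.

T = 0.0683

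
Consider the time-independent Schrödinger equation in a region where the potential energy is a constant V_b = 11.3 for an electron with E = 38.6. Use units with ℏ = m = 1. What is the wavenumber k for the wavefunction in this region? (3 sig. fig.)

With E > V_b the solution is oscillatory, ψ ∝ e^{±ikx} with k = √(2m(E − V_b))/ℏ.
k = √(2 × 1 × 27.3) = 7.389.

k = 7.39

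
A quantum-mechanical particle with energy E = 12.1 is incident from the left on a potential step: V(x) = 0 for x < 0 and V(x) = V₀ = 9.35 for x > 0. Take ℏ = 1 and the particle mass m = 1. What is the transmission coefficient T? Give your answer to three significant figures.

The wavenumbers are k₁ = √(2mE)/ℏ = 4.919 on the left and k₂ = √(2m(E − V₀))/ℏ = 2.345 on the right.
Continuity of ψ and ψ′ at the step yields the reflection amplitude r = (k₁ − k₂)/(k₁ + k₂) = 0.3543; thus R = |r|² = 0.1256, T = 0.8744.

T = 0.874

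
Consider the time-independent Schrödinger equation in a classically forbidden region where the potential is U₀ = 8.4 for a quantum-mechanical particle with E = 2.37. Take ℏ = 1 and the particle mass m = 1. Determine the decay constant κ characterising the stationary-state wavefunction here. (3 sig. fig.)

Since E < U₀ the TISE in this region is ψ'' = κ²ψ with κ = √(2m(U₀ − E))/ℏ.
κ = √(2 × 1 × 6.03) = 3.473.

κ = 3.47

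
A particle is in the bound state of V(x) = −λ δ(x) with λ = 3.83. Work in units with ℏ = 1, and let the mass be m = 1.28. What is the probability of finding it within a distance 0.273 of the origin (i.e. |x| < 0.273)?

P = 0.931

The normalised bound state is ψ = √κ e^{−κ|x|} with κ = mλ/ℏ² = 4.902.
P(|x| < d) = ∫_{−d}^{d} κ e^{−2κ|x|} dx = 1 − e^{−2κd} = 1 − e^{−2.677} = 0.9312.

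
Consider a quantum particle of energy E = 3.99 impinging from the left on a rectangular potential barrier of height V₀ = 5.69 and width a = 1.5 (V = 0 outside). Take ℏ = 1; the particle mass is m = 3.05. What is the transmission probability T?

T = 0.000214

Since E < V₀ the interior solution is evanescent with decay constant κ = √(2m(V₀ − E))/ℏ = 3.220.
κa = 4.830, sinh(κa) = 62.62.
The exact tunnelling result is T⁻¹ = 1 + V₀² sinh²(κa) / [4E(V₀ − E)] = 4681, so T = 0.000214.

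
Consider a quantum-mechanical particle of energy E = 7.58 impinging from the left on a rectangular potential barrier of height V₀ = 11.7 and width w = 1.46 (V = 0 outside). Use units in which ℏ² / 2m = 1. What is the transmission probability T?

T = 0.00969

E < V₀: inside the barrier ψ ∝ e^{±κx} with κ = √(2m(V₀ − E))/ℏ = 2.030.
κw = 2.963, sinh(κw) = 9.657.
Matching ψ, ψ′ at both faces gives T = [1 + V₀² sinh²(κw) / (4E(V₀ − E))]⁻¹ = 1/103.2 = 0.00969.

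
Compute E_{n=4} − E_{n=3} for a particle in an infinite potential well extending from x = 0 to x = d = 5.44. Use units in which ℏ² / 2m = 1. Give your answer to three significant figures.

ΔE = 2.33

E_n = n²π²ℏ²/(2md²), so ΔE = (4² − 3²) π²ℏ²/(2md²).
ΔE = 7 × π² / (2 × 0.5 × 5.44²) = 2.335.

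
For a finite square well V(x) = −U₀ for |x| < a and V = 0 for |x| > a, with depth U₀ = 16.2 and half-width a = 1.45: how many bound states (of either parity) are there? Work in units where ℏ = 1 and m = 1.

Define the well-strength parameter z₀ = (a/ℏ)√(2mU₀) = 1.45 × √(2·1·16.2) = 8.254.
The even/odd transcendental equations gain one root per π/2 in z₀, giving N = 1 + ⌊2z₀/π⌋ = 1 + ⌊5.254⌋ = 6.

N = 6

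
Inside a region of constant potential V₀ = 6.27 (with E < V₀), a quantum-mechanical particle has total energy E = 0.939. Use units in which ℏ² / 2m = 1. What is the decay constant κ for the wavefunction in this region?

κ = 2.31

Since E < V₀ the TISE in this region is ψ'' = κ²ψ with κ = √(2m(V₀ − E))/ℏ.
κ = √(2 × 0.5 × 5.331) = 2.309.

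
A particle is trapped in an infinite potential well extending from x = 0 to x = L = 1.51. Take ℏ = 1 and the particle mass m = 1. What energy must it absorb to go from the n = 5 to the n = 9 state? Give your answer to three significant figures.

ΔE = 121

E_n = n²π²ℏ²/(2mL²), so ΔE = (9² − 5²) π²ℏ²/(2mL²).
ΔE = 56 × π² / (2 × 1 × 1.51²) = 121.2.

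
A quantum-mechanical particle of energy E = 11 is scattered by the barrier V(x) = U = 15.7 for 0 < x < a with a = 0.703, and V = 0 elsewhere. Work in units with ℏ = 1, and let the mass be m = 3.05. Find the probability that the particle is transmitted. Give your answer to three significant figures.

T = 0.00180

E < U: inside the barrier ψ ∝ e^{±κx} with κ = √(2m(U − E))/ℏ = 5.354.
κa = 3.764, sinh(κa) = 21.55.
Matching ψ, ψ′ at both faces gives T = [1 + U² sinh²(κa) / (4E(U − E))]⁻¹ = 1/554.7 = 0.00180.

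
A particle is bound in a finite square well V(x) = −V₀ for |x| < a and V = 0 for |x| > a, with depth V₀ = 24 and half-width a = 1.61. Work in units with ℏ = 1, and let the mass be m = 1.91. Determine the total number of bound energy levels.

Define the well-strength parameter z₀ = (a/ℏ)√(2mV₀) = 1.61 × √(2·1.91·24) = 15.42.
A new bound state (alternating even/odd) appears each time z₀ passes a multiple of π/2, so N = ⌊2z₀/π⌋ + 1 = ⌊9.814⌋ + 1 = 10.

N = 10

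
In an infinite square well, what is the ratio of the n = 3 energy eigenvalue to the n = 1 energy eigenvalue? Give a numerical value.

E_n = n²π²ℏ²/(2mL²) so the ratio is n₂²/n₁² = 9/1 = 9.

9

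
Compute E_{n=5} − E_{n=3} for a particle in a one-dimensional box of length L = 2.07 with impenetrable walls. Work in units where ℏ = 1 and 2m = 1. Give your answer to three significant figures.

ΔE = 36.9

E_n = n²π²ℏ²/(2mL²), so ΔE = (5² − 3²) π²ℏ²/(2mL²).
ΔE = 16 × π² / (2 × 0.5 × 2.07²) = 36.85.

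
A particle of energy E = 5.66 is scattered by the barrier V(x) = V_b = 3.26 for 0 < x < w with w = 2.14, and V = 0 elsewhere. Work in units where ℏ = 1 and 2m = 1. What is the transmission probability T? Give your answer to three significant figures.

E > V_b: inside the barrier k₂ = √(2m(E − V_b))/ℏ = 1.549, k₂w = 3.315.
Matching at both interfaces gives T⁻¹ = 1 + V_b² sin²(k₂w) / [4E(E − V_b)] = 1.006, hence T = 0.994.

T = 0.994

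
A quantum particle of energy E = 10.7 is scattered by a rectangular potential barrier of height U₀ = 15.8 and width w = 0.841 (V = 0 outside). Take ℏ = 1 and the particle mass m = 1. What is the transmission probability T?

Since E < U₀ the interior solution is evanescent with decay constant κ = √(2m(U₀ − E))/ℏ = 3.194.
κw = 2.686, sinh(κw) = 7.302.
The exact tunnelling result is T⁻¹ = 1 + U₀² sinh²(κw) / [4E(U₀ − E)] = 61.98, so T = 0.0161.

T = 0.0161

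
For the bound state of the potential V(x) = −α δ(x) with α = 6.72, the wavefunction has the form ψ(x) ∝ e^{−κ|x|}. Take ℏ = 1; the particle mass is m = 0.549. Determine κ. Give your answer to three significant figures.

κ = 3.69

Integrating the TISE across x = 0 gives the cusp condition ψ'(0⁺) − ψ'(0⁻) = −(2mα/ℏ²)ψ(0).
With ψ ∝ e^{−κ|x|} this yields −2κ = −2mα/ℏ², so κ = mα/ℏ² = 3.689.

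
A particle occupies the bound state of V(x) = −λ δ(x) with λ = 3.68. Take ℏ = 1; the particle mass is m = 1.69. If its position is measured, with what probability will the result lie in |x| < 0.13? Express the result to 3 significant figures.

The normalised bound state is ψ = √κ e^{−κ|x|} with κ = mλ/ℏ² = 6.219.
P(|x| < d) = ∫_{−d}^{d} κ e^{−2κ|x|} dx = 1 − e^{−2κd} = 1 − e^{−1.617} = 0.8015.

P = 0.802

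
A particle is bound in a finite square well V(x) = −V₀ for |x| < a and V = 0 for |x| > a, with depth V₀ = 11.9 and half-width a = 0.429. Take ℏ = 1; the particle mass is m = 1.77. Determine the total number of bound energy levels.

Define the well-strength parameter z₀ = (a/ℏ)√(2mV₀) = 0.429 × √(2·1.77·11.9) = 2.784.
The even/odd transcendental equations gain one root per π/2 in z₀, giving N = 1 + ⌊2z₀/π⌋ = 1 + ⌊1.773⌋ = 2.

N = 2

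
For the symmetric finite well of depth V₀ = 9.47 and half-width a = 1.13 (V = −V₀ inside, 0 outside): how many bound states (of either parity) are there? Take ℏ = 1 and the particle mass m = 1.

The dimensionless depth is z₀ = a√(2mV₀)/ℏ = 1.13 × √(18.94) = 4.918.
The even/odd transcendental equations gain one root per π/2 in z₀, giving N = 1 + ⌊2z₀/π⌋ = 1 + ⌊3.131⌋ = 4.

N = 4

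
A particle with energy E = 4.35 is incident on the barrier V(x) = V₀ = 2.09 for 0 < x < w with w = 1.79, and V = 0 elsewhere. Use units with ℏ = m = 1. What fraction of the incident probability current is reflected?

R = 0.0405

Above the barrier the interior wavenumber is k₂ = √(2m(E − V₀))/ℏ = 2.126, giving phase k₂w = 3.806.
Matching at both interfaces gives T⁻¹ = 1 + V₀² sin²(k₂w) / [4E(E − V₀)] = 1.042, hence T = 0.960.
R = 1 − T = 0.0405.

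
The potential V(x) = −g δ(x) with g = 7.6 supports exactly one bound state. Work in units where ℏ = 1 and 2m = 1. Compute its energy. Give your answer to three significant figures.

The bound state is ψ(x) = √κ e^{−κ|x|}. The derivative jump ψ'(0⁺) − ψ'(0⁻) = −(2mg/ℏ²)ψ(0) fixes κ = mg/ℏ² = 3.800.
Then E = −ℏ²κ²/(2m) = −mg²/(2ℏ²) = -14.44.

E = -14.4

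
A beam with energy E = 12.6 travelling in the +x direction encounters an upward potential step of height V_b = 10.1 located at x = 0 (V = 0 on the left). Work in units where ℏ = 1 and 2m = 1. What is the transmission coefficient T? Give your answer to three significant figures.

On each side the TISE gives plane waves with k = √(2m(E − V))/ℏ: k₁ = √(2·½·12.6) = 3.550, k₂ = √(2·½·2.5) = 1.581.
Matching ψ and ψ′ at x = 0 gives r = (k₁ − k₂)/(k₁ + k₂), so R = r² = 0.1472 and T = 1 − R = 0.8528.

T = 0.853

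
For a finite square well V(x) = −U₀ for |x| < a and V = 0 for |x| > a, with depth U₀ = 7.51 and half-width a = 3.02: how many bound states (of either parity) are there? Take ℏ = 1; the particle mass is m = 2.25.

N = 12

Define the well-strength parameter z₀ = (a/ℏ)√(2mU₀) = 3.02 × √(2·2.25·7.51) = 17.56.
A new bound state (alternating even/odd) appears each time z₀ passes a multiple of π/2, so N = ⌊2z₀/π⌋ + 1 = ⌊11.18⌋ + 1 = 12.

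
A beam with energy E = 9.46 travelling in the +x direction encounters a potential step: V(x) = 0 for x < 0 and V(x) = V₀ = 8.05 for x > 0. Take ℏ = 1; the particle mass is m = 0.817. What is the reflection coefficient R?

On each side the TISE gives plane waves with k = √(2m(E − V))/ℏ: k₁ = √(2·0.817·9.46) = 3.932, k₂ = √(2·0.817·1.41) = 1.518.
Matching ψ and ψ′ at x = 0 gives r = (k₁ − k₂)/(k₁ + k₂), so R = r² = 0.1962 and T = 1 − R = 0.8038.

R = 0.196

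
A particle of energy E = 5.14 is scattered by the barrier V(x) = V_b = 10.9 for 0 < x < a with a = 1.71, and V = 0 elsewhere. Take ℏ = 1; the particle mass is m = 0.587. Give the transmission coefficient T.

T = 0.000547

E < V_b: inside the barrier ψ ∝ e^{±κx} with κ = √(2m(V_b − E))/ℏ = 2.600.
κa = 4.447, sinh(κa) = 42.67.
The exact tunnelling result is T⁻¹ = 1 + V_b² sinh²(κa) / [4E(V_b − E)] = 1827, so T = 0.000547.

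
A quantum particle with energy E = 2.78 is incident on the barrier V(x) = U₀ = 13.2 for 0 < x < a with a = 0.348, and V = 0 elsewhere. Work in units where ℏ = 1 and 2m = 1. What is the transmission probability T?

Since E < U₀ the interior solution is evanescent with decay constant κ = √(2m(U₀ − E))/ℏ = 3.228.
κa = 1.123, sinh(κa) = 1.375.
The exact tunnelling result is T⁻¹ = 1 + U₀² sinh²(κa) / [4E(U₀ − E)] = 3.843, so T = 0.260.

T = 0.260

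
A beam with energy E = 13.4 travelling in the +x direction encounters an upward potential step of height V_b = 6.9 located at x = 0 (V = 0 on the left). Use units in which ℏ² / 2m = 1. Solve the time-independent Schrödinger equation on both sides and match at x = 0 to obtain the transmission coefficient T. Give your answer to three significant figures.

On each side the TISE gives plane waves with k = √(2m(E − V))/ℏ: k₁ = √(2·½·13.4) = 3.661, k₂ = √(2·½·6.5) = 2.550.
Continuity of ψ and ψ′ at the step yields the reflection amplitude r = (k₁ − k₂)/(k₁ + k₂) = 0.1789; thus R = |r|² = 0.03201, T = 0.9680.

T = 0.968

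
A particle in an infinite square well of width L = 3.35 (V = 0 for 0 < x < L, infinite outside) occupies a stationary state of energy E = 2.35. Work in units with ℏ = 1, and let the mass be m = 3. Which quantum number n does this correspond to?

For an infinite well E_n = n²π²ℏ²/(2mL²), so n = (L/πℏ)√(2mE).
n = (3.35/π) × √(2 × 3 × 2.35) = 4.004 → n = 4.

n = 4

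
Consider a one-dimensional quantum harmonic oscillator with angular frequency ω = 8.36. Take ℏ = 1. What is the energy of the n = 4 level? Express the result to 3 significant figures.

The oscillator eigenvalues are E_n = ℏω(n + ½), so E_4 = 8.36 × 4.5 = 37.62.

E = 37.6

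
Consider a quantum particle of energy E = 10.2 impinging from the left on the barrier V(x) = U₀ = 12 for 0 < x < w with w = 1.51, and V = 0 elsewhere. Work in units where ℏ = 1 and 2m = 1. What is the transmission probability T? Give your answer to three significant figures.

E < U₀: inside the barrier ψ ∝ e^{±κx} with κ = √(2m(U₀ − E))/ℏ = 1.342.
κw = 2.026, sinh(κw) = 3.725.
The exact tunnelling result is T⁻¹ = 1 + U₀² sinh²(κw) / [4E(U₀ − E)] = 28.21, so T = 0.0354.

T = 0.0354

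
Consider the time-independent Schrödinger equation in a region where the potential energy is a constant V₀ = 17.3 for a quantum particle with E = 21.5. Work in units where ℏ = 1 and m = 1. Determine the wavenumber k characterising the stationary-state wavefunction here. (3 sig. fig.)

With E > V₀ the solution is oscillatory, ψ ∝ e^{±ikx} with k = √(2m(E − V₀))/ℏ.
k = √(2 × 1 × 4.2) = 2.898.

k = 2.90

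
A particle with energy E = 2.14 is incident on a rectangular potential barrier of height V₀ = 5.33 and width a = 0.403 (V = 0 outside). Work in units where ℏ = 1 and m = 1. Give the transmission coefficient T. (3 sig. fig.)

T = 0.399

Since E < V₀ the interior solution is evanescent with decay constant κ = √(2m(V₀ − E))/ℏ = 2.526.
κa = 1.018, sinh(κa) = 1.203.
The exact tunnelling result is T⁻¹ = 1 + V₀² sinh²(κa) / [4E(V₀ − E)] = 2.506, so T = 0.399.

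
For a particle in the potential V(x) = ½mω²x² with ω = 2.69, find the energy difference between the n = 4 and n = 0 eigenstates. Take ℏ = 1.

ΔE = 10.8

E_n = ℏω(n + ½), so ΔE = (4 − 0) ℏω = 4 × 2.69 = 10.76.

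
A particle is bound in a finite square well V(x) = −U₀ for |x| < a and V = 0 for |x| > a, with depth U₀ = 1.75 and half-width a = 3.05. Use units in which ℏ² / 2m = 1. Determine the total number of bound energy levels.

N = 3

Define the well-strength parameter z₀ = (a/ℏ)√(2mU₀) = 3.05 × √(2·0.5·1.75) = 4.035.
A new bound state (alternating even/odd) appears each time z₀ passes a multiple of π/2, so N = ⌊2z₀/π⌋ + 1 = ⌊2.569⌋ + 1 = 3.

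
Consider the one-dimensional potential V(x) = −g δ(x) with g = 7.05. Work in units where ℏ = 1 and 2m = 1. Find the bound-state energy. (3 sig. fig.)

For x ≠ 0 the bound state is ψ ∝ e^{−κ|x|}; integrating the TISE across the delta gives the cusp condition 2κ = 2mg/ℏ², so κ = 3.525.
Then E = −ℏ²κ²/(2m) = −mg²/(2ℏ²) = -12.43.

E = -12.4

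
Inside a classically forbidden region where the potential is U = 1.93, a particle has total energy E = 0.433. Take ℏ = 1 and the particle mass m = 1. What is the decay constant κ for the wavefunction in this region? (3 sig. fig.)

Since E < U the TISE in this region is ψ'' = κ²ψ with κ = √(2m(U − E))/ℏ.
κ = √(2 × 1 × 1.497) = 1.730.

κ = 1.73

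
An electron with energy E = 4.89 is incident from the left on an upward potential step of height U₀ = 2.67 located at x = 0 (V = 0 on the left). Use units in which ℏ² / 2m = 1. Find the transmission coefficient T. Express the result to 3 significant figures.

The wavenumbers are k₁ = √(2mE)/ℏ = 2.211 on the left and k₂ = √(2m(E − U₀))/ℏ = 1.490 on the right.
Matching ψ and ψ′ at x = 0 gives r = (k₁ − k₂)/(k₁ + k₂), so R = r² = 0.03798 and T = 1 − R = 0.9620.

T = 0.962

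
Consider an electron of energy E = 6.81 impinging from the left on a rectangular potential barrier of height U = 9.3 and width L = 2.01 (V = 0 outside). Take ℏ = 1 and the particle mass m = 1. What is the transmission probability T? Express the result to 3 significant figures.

T = 0.000398

E < U: inside the barrier ψ ∝ e^{±κx} with κ = √(2m(U − E))/ℏ = 2.232.
κL = 4.485, sinh(κL) = 44.35.
The exact tunnelling result is T⁻¹ = 1 + U² sinh²(κL) / [4E(U − E)] = 2510, so T = 0.000398.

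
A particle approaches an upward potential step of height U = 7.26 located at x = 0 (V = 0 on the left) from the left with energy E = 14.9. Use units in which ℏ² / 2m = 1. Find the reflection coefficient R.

R = 0.0274

The wavenumbers are k₁ = √(2mE)/ℏ = 3.860 on the left and k₂ = √(2m(E − U))/ℏ = 2.764 on the right.
Continuity of ψ and ψ′ at the step yields the reflection amplitude r = (k₁ − k₂)/(k₁ + k₂) = 0.1655; thus R = |r|² = 0.02738, T = 0.9726.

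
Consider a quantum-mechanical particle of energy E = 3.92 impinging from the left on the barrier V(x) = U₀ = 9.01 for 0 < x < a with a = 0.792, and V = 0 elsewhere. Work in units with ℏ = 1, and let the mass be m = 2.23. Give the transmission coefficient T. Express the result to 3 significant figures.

E < U₀: inside the barrier ψ ∝ e^{±κx} with κ = √(2m(U₀ − E))/ℏ = 4.765.
κa = 3.774, sinh(κa) = 21.76.
The exact tunnelling result is T⁻¹ = 1 + U₀² sinh²(κa) / [4E(U₀ − E)] = 482.4, so T = 0.00207.

T = 0.00207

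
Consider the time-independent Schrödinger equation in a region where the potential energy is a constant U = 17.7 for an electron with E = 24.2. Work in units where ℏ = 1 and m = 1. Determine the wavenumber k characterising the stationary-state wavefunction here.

k = 3.61

With E > U the solution is oscillatory, ψ ∝ e^{±ikx} with k = √(2m(E − U))/ℏ.
k = √(2 × 1 × 6.5) = 3.606.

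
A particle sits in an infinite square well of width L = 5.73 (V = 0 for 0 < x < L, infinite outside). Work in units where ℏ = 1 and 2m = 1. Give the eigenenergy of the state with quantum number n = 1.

The infinite-well eigenfunctions ψ_n = √(2/L) sin(nπx/L) vanish at both walls, giving E_n = n²π²ℏ²/(2mL²).
E_1 = 1² × π² / (2 × 0.5 × 5.73²) = 0.3006.

E = 0.301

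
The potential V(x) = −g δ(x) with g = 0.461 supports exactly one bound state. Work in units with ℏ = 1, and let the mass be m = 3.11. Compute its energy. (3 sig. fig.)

E = -0.330

The bound state is ψ(x) = √κ e^{−κ|x|}. The derivative jump ψ'(0⁺) − ψ'(0⁻) = −(2mg/ℏ²)ψ(0) fixes κ = mg/ℏ² = 1.434.
Then E = −ℏ²κ²/(2m) = −mg²/(2ℏ²) = -0.3305.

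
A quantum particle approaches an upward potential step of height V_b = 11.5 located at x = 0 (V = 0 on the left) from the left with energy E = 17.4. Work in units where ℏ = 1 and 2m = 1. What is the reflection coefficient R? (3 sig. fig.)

R = 0.0697

The wavenumbers are k₁ = √(2mE)/ℏ = 4.171 on the left and k₂ = √(2m(E − V_b))/ℏ = 2.429 on the right.
Continuity of ψ and ψ′ at the step yields the reflection amplitude r = (k₁ − k₂)/(k₁ + k₂) = 0.2640; thus R = |r|² = 0.06968, T = 0.9303.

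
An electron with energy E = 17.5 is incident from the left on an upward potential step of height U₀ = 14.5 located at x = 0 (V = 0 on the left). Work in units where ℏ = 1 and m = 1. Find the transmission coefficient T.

T = 0.828

The wavenumbers are k₁ = √(2mE)/ℏ = 5.916 on the left and k₂ = √(2m(E − U₀))/ℏ = 2.449 on the right.
Matching ψ and ψ′ at x = 0 gives r = (k₁ − k₂)/(k₁ + k₂), so R = r² = 0.1717 and T = 1 − R = 0.8283.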